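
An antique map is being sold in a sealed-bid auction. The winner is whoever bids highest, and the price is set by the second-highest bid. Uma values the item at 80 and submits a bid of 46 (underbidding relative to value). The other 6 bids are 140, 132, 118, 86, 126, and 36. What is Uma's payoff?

Uma's payoff: 0.

Highest competing bid: 140.
Uma's bid 46 is not the highest, so Uma loses, pays nothing, and earns zero payoff.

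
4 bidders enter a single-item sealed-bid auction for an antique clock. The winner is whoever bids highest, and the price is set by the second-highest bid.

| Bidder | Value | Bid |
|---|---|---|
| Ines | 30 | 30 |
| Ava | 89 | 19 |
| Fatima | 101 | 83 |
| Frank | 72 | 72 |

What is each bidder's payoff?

Ines 0, Ava 0, Fatima 29, Frank 0.

Sorted high to low: Fatima 83, then Frank 72, then Ines 30, then Ava 19.
Fatima has the top bid and wins; the price is the second-highest bid, 72.
Fatima's payoff = 101 − 72 = 29. All other bidders lose, so their payoff is 0.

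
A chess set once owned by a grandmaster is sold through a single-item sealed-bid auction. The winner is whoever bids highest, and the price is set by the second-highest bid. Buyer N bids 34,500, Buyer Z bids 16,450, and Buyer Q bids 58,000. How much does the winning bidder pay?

Sorted high to low: Buyer Q 58,000; Buyer N 34,500; Buyer Z 16,450.
Buyer Q has the highest bid, so Buyer Q wins.
The second-highest bid is 34,500, so that is what Buyer Q pays.

The winner pays 34,500.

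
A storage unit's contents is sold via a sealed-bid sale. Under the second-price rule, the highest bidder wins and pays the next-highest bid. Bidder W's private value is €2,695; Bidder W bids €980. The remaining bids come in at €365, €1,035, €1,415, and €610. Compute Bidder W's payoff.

Highest competing bid: €1,415.
Bidder W's bid €980 is not the highest, so Bidder W loses, pays nothing, and earns zero payoff.

Bidder W's payoff: €0.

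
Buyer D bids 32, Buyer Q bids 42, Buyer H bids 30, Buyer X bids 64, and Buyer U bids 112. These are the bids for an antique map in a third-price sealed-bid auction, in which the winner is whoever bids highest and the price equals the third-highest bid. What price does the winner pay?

42

Ranking the bids: Buyer U 112, then Buyer X 64, then Buyer Q 42, then Buyer D 32, then Buyer H 30.
Buyer U is the highest bidder, so Buyer U wins.
Under the third-price rule, the price is the third-highest bid: 42.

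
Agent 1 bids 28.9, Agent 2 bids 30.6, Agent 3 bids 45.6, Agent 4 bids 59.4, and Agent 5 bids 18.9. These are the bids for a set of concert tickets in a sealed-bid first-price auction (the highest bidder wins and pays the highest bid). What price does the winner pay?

Bids in descending order: Agent 4 59.4 > Agent 3 45.6 > Agent 2 30.6 > Agent 1 28.9 > Agent 5 18.9.
Agent 4 is the highest bidder, so Agent 4 wins.
Under the first-price rule, the price is the highest bid: 59.4.

The winner pays 59.4.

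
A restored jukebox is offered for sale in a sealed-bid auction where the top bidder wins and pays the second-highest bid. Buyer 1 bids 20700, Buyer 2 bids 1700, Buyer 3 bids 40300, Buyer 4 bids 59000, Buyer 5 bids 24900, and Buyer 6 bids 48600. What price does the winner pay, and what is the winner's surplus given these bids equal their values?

The winner pays 48600 for a surplus of 10400.

Bids in descending order: Buyer 4 59000, then Buyer 6 48600, then Buyer 3 40300, then Buyer 5 24900, then Buyer 1 20700, then Buyer 2 1700.
Buyer 4 is the highest bidder, so Buyer 4 wins.
Under the second-price rule, the price is the second-highest bid: 48600.
Surplus = 59000 − 48600 = 10400.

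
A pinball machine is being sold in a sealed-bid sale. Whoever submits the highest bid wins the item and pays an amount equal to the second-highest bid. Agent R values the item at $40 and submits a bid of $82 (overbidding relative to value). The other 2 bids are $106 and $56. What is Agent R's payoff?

Highest competing bid: $106.
Agent R's bid $82 is not the highest, so Agent R loses, pays nothing, and earns zero payoff.

$0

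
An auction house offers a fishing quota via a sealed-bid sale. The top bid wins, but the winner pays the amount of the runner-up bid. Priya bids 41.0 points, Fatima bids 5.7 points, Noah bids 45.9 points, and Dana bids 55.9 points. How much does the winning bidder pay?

Sorted high to low: Dana 55.9 points > Noah 45.9 points > Priya 41.0 points > Fatima 5.7 points.
Dana has the highest bid, so Dana wins.
The second-highest bid is 45.9 points, so that is what Dana pays.

45.9 points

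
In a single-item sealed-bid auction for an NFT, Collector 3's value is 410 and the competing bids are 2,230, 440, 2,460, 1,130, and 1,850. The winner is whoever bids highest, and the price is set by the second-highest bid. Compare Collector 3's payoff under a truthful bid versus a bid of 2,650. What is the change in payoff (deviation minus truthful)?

-2,050

The highest competing bid is 2,460.
Bidding truthfully at 410: the top bid is 2,460 (a rival), so Collector 3 loses. Payoff = 0.
Bidding 2,650: Collector 3 has the top bid, wins, and pays the second-highest bid 2,460. Payoff = 410 − 2,460 = -2,050.
Change = -2,050 − 0 = -2,050.
Deviating from a truthful bid can only lose payoff in a second-price auction — never gain.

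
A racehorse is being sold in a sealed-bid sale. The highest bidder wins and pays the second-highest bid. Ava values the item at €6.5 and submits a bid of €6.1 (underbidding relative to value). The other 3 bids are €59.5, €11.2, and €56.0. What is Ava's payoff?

Highest competing bid: €59.5.
Ava's bid €6.1 is not the highest, so Ava loses, pays nothing, and earns zero payoff.

€0.0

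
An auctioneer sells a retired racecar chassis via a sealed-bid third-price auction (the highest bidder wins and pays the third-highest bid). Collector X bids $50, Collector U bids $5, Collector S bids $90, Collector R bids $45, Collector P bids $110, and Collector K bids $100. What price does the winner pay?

$90

Sorted high to low: Collector P $110, then Collector K $100, then Collector S $90, then Collector X $50, then Collector R $45, then Collector U $5.
Collector P is the highest bidder, so Collector P wins.
Under the third-price rule, the price is the third-highest bid: $90.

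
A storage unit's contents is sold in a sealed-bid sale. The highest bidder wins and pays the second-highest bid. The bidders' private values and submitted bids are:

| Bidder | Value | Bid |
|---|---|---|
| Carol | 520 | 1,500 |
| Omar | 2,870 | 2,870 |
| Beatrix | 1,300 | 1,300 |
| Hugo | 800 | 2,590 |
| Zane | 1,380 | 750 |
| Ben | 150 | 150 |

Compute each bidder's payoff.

Carol 0, Omar 280, Beatrix 0, Hugo 0, Zane 0, Ben 0.

Ordered from highest: Omar 2,870; Hugo 2,590; Carol 1,500; Beatrix 1,300; Zane 750; Ben 150.
Omar has the top bid and wins; the price is the second-highest bid, 2,590.
Omar's payoff = 2,870 − 2,590 = 280. All other bidders lose, so their payoff is 0.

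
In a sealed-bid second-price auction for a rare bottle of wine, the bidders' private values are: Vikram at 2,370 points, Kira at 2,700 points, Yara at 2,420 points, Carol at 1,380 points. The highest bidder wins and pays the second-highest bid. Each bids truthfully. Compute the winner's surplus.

Bids in descending order: Kira 2,700 points > Yara 2,420 points > Vikram 2,370 points > Carol 1,380 points.
Kira wins with the top bid and pays the second-highest, 2,420 points.
Surplus = 2,700 points − 2,420 points = 280 points.

280 points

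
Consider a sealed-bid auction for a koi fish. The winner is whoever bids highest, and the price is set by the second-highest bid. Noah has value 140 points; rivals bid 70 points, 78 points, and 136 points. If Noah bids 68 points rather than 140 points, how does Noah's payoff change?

The highest competing bid is 136 points.
Bidding truthfully at 140 points: Noah has the top bid, wins, and pays the second-highest bid 136 points. Payoff = 140 points − 136 points = 4 points.
Bidding 68 points: the top bid is 136 points (a rival), so Noah loses. Payoff = 0 points.
Change = 0 points − 4 points = -4 points.
Deviating from a truthful bid can only lose payoff in a second-price auction — never gain.

-4 points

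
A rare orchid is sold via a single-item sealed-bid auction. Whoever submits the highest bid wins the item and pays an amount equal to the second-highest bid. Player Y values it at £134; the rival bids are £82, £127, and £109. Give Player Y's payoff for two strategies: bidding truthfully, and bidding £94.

(a) £7  (b) £0

The highest competing bid is £127.
Bidding truthfully at £134: Player Y has the top bid, wins, and pays the second-highest bid £127. Payoff = £134 − £127 = £7.
Bidding £94: the top bid is £127 (a rival), so Player Y loses. Payoff = £0.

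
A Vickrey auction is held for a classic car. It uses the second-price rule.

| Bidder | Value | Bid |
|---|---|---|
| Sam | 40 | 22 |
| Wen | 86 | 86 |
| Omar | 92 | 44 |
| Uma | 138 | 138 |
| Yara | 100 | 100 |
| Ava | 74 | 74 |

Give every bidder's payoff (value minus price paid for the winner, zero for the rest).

Payoffs: Sam 0, Wen 0, Omar 0, Uma 38, Yara 0, Ava 0.

Ranking the bids: Uma 138; Yara 100; Wen 86; Ava 74; Omar 44; Sam 22.
Uma has the top bid and wins; the price is the second-highest bid, 100.
Uma's payoff = 138 − 100 = 38. All other bidders lose, so their payoff is 0.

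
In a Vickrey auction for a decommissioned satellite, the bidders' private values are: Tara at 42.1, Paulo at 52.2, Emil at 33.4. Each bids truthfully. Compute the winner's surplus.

Sorted high to low: Paulo 52.2; Tara 42.1; Emil 33.4.
Paulo wins with the top bid and pays the second-highest, 42.1.
Surplus = 52.2 − 42.1 = 10.1.

10.1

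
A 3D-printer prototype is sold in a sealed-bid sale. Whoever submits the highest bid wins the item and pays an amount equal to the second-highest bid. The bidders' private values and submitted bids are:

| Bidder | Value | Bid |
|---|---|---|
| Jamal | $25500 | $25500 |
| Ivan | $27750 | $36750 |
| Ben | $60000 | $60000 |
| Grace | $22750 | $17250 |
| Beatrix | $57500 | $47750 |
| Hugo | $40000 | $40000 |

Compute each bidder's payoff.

Jamal $0, Ivan $0, Ben $12250, Grace $0, Beatrix $0, Hugo $0.

Sorted high to low: Ben $60000; Beatrix $47750; Hugo $40000; Ivan $36750; Jamal $25500; Grace $17250.
Ben has the top bid and wins; the price is the second-highest bid, $47750.
Ben's payoff = $60000 − $47750 = $12250. All other bidders lose, so their payoff is 0.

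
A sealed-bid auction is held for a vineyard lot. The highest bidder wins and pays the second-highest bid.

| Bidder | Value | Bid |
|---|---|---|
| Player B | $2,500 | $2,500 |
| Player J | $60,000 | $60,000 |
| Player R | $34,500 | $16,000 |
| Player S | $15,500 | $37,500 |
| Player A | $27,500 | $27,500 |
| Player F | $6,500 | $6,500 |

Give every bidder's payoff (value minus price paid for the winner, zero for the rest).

Sorted high to low: Player J $60,000 > Player S $37,500 > Player A $27,500 > Player R $16,000 > Player F $6,500 > Player B $2,500.
Player J has the top bid and wins; the price is the second-highest bid, $37,500.
Player J's payoff = $60,000 − $37,500 = $22,500. All other bidders lose, so their payoff is 0.

Payoffs: Player B $0, Player J $22,500, Player R $0, Player S $0, Player A $0, Player F $0.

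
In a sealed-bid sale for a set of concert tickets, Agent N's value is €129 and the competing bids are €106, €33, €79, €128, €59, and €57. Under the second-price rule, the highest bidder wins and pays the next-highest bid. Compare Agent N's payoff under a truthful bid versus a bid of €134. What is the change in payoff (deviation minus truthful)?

The highest competing bid is €128.
Bidding truthfully at €129: Agent N has the top bid, wins, and pays the second-highest bid €128. Payoff = €129 − €128 = €1.
Bidding €134: Agent N has the top bid, wins, and pays the second-highest bid €128. Payoff = €129 − €128 = €1.
Change = €1 − €1 = €0.

Payoff change: €0.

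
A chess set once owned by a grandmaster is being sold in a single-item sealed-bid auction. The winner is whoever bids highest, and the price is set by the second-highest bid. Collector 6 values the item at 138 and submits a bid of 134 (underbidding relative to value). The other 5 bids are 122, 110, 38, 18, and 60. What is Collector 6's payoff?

Highest competing bid: 122.
Collector 6's bid 134 is the highest overall, so Collector 6 wins and pays the second-highest bid, 122.
Payoff = value − price = 138 − 122 = 16.

The bidder's payoff: 16.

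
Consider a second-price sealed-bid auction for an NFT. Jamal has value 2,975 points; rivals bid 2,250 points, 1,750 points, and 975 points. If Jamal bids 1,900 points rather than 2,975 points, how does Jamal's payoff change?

The highest competing bid is 2,250 points.
Bidding truthfully at 2,975 points: Jamal has the top bid, wins, and pays the second-highest bid 2,250 points. Payoff = 2,975 points − 2,250 points = 725 points.
Bidding 1,900 points: the top bid is 2,250 points (a rival), so Jamal loses. Payoff = 0 points.
Change = 0 points − 725 points = -725 points.
Deviating from a truthful bid can only lose payoff in a second-price auction — never gain.

Payoff change: -725 points.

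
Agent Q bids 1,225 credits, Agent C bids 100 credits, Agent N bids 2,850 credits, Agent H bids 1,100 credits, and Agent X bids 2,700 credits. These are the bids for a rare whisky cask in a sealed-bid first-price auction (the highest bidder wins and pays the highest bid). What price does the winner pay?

2,850 credits

Sorted high to low: Agent N 2,850 credits > Agent X 2,700 credits > Agent Q 1,225 credits > Agent H 1,100 credits > Agent C 100 credits.
Agent N is the highest bidder, so Agent N wins.
Under the first-price rule, the price is the highest bid: 2,850 credits.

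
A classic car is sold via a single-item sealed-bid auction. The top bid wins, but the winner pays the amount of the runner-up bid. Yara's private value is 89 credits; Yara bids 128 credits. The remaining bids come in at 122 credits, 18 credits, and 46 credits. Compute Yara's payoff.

Highest competing bid: 122 credits.
Yara's bid 128 credits is the highest overall, so Yara wins and pays the second-highest bid, 122 credits.
Payoff = value − price = 89 credits − 122 credits = -33 credits.
Overbidding won the item at a price above value — truthful bidding would have avoided this loss.

Yara's payoff: -33 credits.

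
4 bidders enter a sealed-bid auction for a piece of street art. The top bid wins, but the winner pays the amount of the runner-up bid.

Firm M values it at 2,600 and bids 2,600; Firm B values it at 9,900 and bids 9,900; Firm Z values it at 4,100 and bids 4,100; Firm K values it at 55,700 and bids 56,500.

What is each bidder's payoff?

Ordered from highest: Firm K 56,500, then Firm B 9,900, then Firm Z 4,100, then Firm M 2,600.
Firm K has the top bid and wins; the price is the second-highest bid, 9,900.
Firm K's payoff = 55,700 − 9,900 = 45,800. All other bidders lose, so their payoff is 0.

Firm M 0, Firm B 0, Firm Z 0, Firm K 45,800.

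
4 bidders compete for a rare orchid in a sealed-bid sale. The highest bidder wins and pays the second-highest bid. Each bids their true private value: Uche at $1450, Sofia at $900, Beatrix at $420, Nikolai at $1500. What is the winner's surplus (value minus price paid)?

Bids in descending order: Nikolai $1500, then Uche $1450, then Sofia $900, then Beatrix $420.
Nikolai wins with the top bid and pays the second-highest, $1450.
Surplus = $1500 − $1450 = $50.

Surplus = $50.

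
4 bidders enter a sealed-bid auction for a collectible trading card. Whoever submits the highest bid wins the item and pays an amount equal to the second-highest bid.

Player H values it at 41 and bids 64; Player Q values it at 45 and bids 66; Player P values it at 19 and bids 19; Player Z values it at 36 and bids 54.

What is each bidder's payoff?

Payoffs: Player H 0, Player Q -19, Player P 0, Player Z 0.

Ordered from highest: Player Q 66 > Player H 64 > Player Z 54 > Player P 19.
Player Q has the top bid and wins; the price is the second-highest bid, 64.
Player Q's payoff = 45 − 64 = -19. All other bidders lose, so their payoff is 0.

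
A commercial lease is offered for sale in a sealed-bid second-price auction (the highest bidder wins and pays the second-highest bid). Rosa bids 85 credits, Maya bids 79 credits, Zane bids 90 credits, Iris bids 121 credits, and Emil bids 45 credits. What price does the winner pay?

The winner pays 90 credits.

Sorted high to low: Iris 121 credits, then Zane 90 credits, then Rosa 85 credits, then Maya 79 credits, then Emil 45 credits.
Iris is the highest bidder, so Iris wins.
Under the second-price rule, the price is the second-highest bid: 90 credits.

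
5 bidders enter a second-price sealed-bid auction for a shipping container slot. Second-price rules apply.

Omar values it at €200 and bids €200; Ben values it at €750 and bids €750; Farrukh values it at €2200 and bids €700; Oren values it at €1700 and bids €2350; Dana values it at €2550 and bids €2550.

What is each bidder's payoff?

Payoffs: Omar €0, Ben €0, Farrukh €0, Oren €0, Dana €200.

Ranking the bids: Dana €2550 > Oren €2350 > Ben €750 > Farrukh €700 > Omar €200.
Dana has the top bid and wins; the price is the second-highest bid, €2350.
Dana's payoff = €2550 − €2350 = €200. All other bidders lose, so their payoff is 0.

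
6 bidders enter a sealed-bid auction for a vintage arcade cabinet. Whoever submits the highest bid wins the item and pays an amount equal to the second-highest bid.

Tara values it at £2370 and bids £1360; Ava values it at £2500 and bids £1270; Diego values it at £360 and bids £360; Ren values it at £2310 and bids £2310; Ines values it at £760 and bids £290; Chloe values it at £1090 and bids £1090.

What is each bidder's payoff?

Ranking the bids: Ren £2310 > Tara £1360 > Ava £1270 > Chloe £1090 > Diego £360 > Ines £290.
Ren has the top bid and wins; the price is the second-highest bid, £1360.
Ren's payoff = £2310 − £1360 = £950. All other bidders lose, so their payoff is 0.

Tara £0, Ava £0, Diego £0, Ren £950, Ines £0, Chloe £0.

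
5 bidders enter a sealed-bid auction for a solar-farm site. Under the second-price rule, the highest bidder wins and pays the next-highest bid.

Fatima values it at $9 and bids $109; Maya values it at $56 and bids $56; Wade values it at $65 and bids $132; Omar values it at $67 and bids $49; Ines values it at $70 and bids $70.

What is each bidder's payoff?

Bids in descending order: Wade $132; Fatima $109; Ines $70; Maya $56; Omar $49.
Wade has the top bid and wins; the price is the second-highest bid, $109.
Wade's payoff = $65 − $109 = -$44. All other bidders lose, so their payoff is 0.

Fatima $0, Maya $0, Wade -$44, Omar $0, Ines $0.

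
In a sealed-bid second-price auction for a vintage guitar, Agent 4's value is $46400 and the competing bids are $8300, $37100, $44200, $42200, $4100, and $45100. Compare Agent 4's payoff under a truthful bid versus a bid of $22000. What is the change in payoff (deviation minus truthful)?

-$1300

The highest competing bid is $45100.
Bidding truthfully at $46400: Agent 4 has the top bid, wins, and pays the second-highest bid $45100. Payoff = $46400 − $45100 = $1300.
Bidding $22000: the top bid is $45100 (a rival), so Agent 4 loses. Payoff = $0.
Change = $0 − $1300 = -$1300.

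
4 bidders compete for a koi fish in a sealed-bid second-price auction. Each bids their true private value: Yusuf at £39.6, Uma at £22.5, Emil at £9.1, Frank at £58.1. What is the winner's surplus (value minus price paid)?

£18.5

Sorted high to low: Frank £58.1 > Yusuf £39.6 > Uma £22.5 > Emil £9.1.
Frank wins with the top bid and pays the second-highest, £39.6.
Surplus = £58.1 − £39.6 = £18.5.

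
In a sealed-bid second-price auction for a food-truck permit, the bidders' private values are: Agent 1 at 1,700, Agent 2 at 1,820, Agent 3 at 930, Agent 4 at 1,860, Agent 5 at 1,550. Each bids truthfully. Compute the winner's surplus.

40

Sorted high to low: Agent 4 1,860, then Agent 2 1,820, then Agent 1 1,700, then Agent 5 1,550, then Agent 3 930.
Agent 4 wins with the top bid and pays the second-highest, 1,820.
Surplus = 1,860 − 1,820 = 40.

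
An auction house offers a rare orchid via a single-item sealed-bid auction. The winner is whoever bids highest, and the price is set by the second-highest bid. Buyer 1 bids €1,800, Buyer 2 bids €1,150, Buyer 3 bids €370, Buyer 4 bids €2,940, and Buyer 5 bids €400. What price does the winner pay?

Ranking the bids: Buyer 4 €2,940; Buyer 1 €1,800; Buyer 2 €1,150; Buyer 5 €400; Buyer 3 €370.
Buyer 4 has the highest bid, so Buyer 4 wins.
The second-highest bid is €1,800, so that is what Buyer 4 pays.

€1,800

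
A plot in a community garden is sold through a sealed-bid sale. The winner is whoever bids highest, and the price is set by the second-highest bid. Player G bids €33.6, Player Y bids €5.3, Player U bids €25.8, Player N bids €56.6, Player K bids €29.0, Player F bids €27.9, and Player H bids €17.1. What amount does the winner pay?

€33.6

Ranking the bids: Player N €56.6, then Player G €33.6, then Player K €29.0, then Player F €27.9, then Player U €25.8, then Player H €17.1, then Player Y €5.3.
Player N has the highest bid, so Player N wins.
The second-highest bid is €33.6, so that is what Player N pays.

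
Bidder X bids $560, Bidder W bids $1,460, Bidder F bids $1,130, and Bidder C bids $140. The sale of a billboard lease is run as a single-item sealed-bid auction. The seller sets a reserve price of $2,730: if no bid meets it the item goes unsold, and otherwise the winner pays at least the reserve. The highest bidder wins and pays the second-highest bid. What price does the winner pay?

unsold

Ranking the bids: Bidder W $1,460 > Bidder F $1,130 > Bidder X $560 > Bidder C $140.
The top bid $1,460 is below the reserve $2,730, so the item goes unsold and nothing is paid.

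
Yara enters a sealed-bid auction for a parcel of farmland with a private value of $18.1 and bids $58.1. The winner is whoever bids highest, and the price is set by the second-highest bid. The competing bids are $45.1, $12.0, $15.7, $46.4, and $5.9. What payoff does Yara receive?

Highest competing bid: $46.4.
Yara's bid $58.1 is the highest overall, so Yara wins and pays the second-highest bid, $46.4.
Payoff = value − price = $18.1 − $46.4 = -$28.3.

Yara's payoff: -$28.3.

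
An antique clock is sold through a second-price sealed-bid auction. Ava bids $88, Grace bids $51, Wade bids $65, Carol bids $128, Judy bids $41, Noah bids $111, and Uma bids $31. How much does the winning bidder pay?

$111

Bids in descending order: Carol $128, then Noah $111, then Ava $88, then Wade $65, then Grace $51, then Judy $41, then Uma $31.
Carol has the highest bid, so Carol wins.
The second-highest bid is $111, so that is what Carol pays.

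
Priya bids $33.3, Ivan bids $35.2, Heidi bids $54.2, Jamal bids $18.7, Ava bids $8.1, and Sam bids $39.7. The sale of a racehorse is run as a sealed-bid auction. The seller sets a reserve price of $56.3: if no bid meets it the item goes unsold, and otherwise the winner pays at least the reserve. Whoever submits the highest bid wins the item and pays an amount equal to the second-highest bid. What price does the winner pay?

unsold

Ranking the bids: Heidi $54.2, then Sam $39.7, then Ivan $35.2, then Priya $33.3, then Jamal $18.7, then Ava $8.1.
The top bid $54.2 is below the reserve $56.3, so the item goes unsold and nothing is paid.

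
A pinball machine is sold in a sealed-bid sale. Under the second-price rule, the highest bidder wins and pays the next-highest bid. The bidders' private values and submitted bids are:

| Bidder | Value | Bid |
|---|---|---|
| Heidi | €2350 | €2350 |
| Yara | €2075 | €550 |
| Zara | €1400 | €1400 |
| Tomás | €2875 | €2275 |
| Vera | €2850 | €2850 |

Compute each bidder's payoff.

Sorted high to low: Vera €2850 > Heidi €2350 > Tomás €2275 > Zara €1400 > Yara €550.
Vera has the top bid and wins; the price is the second-highest bid, €2350.
Vera's payoff = €2850 − €2350 = €500. All other bidders lose, so their payoff is 0.

Payoffs: Heidi €0, Yara €0, Zara €0, Tomás €0, Vera €500.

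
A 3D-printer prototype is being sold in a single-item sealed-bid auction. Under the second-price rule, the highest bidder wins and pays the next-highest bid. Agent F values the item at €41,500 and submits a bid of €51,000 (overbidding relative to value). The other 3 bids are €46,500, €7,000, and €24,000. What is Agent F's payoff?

-€5,000

Highest competing bid: €46,500.
Agent F's bid €51,000 is the highest overall, so Agent F wins and pays the second-highest bid, €46,500.
Payoff = value − price = €41,500 − €46,500 = -€5,000.
Overbidding won the item at a price above value — truthful bidding would have avoided this loss.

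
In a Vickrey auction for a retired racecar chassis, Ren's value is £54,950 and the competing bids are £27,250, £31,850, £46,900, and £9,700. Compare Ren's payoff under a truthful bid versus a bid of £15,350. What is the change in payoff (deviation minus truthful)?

The highest competing bid is £46,900.
Bidding truthfully at £54,950: Ren has the top bid, wins, and pays the second-highest bid £46,900. Payoff = £54,950 − £46,900 = £8,050.
Bidding £15,350: the top bid is £46,900 (a rival), so Ren loses. Payoff = £0.
Change = £0 − £8,050 = -£8,050.
Deviating from a truthful bid can only lose payoff in a second-price auction — never gain.

Change in payoff: -£8,050.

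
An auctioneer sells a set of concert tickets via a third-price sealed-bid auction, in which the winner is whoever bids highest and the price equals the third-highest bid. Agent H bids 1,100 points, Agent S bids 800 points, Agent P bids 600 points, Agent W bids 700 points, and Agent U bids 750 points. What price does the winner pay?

Ranking the bids: Agent H 1,100 points, then Agent S 800 points, then Agent U 750 points, then Agent W 700 points, then Agent P 600 points.
Agent H is the highest bidder, so Agent H wins.
Under the third-price rule, the price is the third-highest bid: 750 points.

Price paid: 750 points.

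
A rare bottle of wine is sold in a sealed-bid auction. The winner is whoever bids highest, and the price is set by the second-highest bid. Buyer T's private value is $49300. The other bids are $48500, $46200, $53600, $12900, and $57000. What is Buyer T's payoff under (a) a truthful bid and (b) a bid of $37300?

Truthful: $0; alternative: $0.

The highest competing bid is $57000.
Bidding truthfully at $49300: the top bid is $57000 (a rival), so Buyer T loses. Payoff = $0.
Bidding $37300: the top bid is $57000 (a rival), so Buyer T loses. Payoff = $0.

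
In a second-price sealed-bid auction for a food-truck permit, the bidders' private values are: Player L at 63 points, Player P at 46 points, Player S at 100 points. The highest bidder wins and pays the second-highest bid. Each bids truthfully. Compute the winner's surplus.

Surplus = 37 points.

Sorted high to low: Player S 100 points > Player L 63 points > Player P 46 points.
Player S wins with the top bid and pays the second-highest, 63 points.
Surplus = 100 points − 63 points = 37 points.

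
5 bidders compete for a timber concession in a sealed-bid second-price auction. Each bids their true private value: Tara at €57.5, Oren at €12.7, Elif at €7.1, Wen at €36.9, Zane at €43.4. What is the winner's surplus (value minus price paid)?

Ranking the bids: Tara €57.5 > Zane €43.4 > Wen €36.9 > Oren €12.7 > Elif €7.1.
Tara wins with the top bid and pays the second-highest, €43.4.
Surplus = €57.5 − €43.4 = €14.1.

Winner's surplus: €14.1.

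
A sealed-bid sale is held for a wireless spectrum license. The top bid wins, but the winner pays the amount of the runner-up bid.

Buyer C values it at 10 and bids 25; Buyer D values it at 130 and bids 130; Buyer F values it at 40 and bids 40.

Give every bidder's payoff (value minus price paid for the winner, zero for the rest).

Ordered from highest: Buyer D 130 > Buyer F 40 > Buyer C 25.
Buyer D has the top bid and wins; the price is the second-highest bid, 40.
Buyer D's payoff = 130 − 40 = 90. All other bidders lose, so their payoff is 0.

Buyer C 0, Buyer D 90, Buyer F 0.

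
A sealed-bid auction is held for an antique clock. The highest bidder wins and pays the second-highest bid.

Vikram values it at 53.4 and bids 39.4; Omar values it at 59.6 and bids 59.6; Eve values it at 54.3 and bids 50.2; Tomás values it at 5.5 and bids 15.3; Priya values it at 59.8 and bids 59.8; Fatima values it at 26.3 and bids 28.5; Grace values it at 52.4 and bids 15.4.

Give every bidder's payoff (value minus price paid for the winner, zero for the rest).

Payoffs: Vikram 0.0, Omar 0.0, Eve 0.0, Tomás 0.0, Priya 0.2, Fatima 0.0, Grace 0.0.

Sorted high to low: Priya 59.8 > Omar 59.6 > Eve 50.2 > Vikram 39.4 > Fatima 28.5 > Grace 15.4 > Tomás 15.3.
Priya has the top bid and wins; the price is the second-highest bid, 59.6.
Priya's payoff = 59.8 − 59.6 = 0.2. All other bidders lose, so their payoff is 0.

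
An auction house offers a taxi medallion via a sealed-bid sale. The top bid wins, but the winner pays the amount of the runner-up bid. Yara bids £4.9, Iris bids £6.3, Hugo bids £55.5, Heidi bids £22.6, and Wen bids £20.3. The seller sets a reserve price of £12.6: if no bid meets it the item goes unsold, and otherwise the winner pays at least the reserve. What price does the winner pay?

Price paid: £22.6.

Bids in descending order: Hugo £55.5 > Heidi £22.6 > Wen £20.3 > Iris £6.3 > Yara £4.9.
Hugo has the highest bid, so Hugo wins.
The second-highest bid is £22.6, which exceeds the reserve, so that sets the price.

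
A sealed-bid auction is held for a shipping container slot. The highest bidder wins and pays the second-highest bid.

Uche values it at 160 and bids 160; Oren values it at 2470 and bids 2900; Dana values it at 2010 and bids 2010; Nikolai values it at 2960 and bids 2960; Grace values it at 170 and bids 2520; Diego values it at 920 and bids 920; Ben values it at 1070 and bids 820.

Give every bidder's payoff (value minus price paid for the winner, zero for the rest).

Uche 0, Oren 0, Dana 0, Nikolai 60, Grace 0, Diego 0, Ben 0.

Ordered from highest: Nikolai 2960; Oren 2900; Grace 2520; Dana 2010; Diego 920; Ben 820; Uche 160.
Nikolai has the top bid and wins; the price is the second-highest bid, 2900.
Nikolai's payoff = 2960 − 2900 = 60. All other bidders lose, so their payoff is 0.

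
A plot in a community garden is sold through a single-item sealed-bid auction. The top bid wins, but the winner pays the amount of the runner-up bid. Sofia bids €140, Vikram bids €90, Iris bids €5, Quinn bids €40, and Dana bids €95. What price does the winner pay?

The winner pays €95.

Bids in descending order: Sofia €140 > Dana €95 > Vikram €90 > Quinn €40 > Iris €5.
Sofia has the highest bid, so Sofia wins.
The second-highest bid is €95, so that is what Sofia pays.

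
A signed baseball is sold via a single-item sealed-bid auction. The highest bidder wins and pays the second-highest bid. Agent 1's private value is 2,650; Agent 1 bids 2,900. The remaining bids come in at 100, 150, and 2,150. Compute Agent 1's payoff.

500

Highest competing bid: 2,150.
Agent 1's bid 2,900 is the highest overall, so Agent 1 wins and pays the second-highest bid, 2,150.
Payoff = value − price = 2,650 − 2,150 = 500.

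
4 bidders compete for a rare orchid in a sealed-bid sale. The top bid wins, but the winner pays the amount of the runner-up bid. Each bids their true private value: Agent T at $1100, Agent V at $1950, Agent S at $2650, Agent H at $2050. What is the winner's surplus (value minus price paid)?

Winner's surplus: $600.

Ordered from highest: Agent S $2650; Agent H $2050; Agent V $1950; Agent T $1100.
Agent S wins with the top bid and pays the second-highest, $2050.
Surplus = $2650 − $2050 = $600.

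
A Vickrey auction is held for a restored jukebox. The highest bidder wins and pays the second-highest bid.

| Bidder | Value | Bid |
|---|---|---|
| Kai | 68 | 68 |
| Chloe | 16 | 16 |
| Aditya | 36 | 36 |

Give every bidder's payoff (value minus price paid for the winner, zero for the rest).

Payoffs: Kai 32, Chloe 0, Aditya 0.

Bids in descending order: Kai 68 > Aditya 36 > Chloe 16.
Kai has the top bid and wins; the price is the second-highest bid, 36.
Kai's payoff = 68 − 36 = 32. All other bidders lose, so their payoff is 0.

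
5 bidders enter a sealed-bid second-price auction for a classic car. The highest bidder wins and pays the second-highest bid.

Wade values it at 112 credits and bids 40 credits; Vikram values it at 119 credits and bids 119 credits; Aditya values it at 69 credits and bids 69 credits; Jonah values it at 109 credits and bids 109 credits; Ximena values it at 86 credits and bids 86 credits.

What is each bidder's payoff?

Wade 0 credits, Vikram 10 credits, Aditya 0 credits, Jonah 0 credits, Ximena 0 credits.

Ordered from highest: Vikram 119 credits > Jonah 109 credits > Ximena 86 credits > Aditya 69 credits > Wade 40 credits.
Vikram has the top bid and wins; the price is the second-highest bid, 109 credits.
Vikram's payoff = 119 credits − 109 credits = 10 credits. All other bidders lose, so their payoff is 0.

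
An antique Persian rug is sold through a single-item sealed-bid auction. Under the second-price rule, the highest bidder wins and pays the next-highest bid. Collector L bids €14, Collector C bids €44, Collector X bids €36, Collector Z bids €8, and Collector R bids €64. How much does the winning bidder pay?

Ordered from highest: Collector R €64, then Collector C €44, then Collector X €36, then Collector L €14, then Collector Z €8.
Collector R has the highest bid, so Collector R wins.
The second-highest bid is €44, so that is what Collector R pays.

The winner pays €44.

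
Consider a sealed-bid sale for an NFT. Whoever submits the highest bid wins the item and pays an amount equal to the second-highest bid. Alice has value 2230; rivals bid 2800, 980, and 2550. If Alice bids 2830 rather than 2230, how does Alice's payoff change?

The highest competing bid is 2800.
Bidding truthfully at 2230: the top bid is 2800 (a rival), so Alice loses. Payoff = 0.
Bidding 2830: Alice has the top bid, wins, and pays the second-highest bid 2800. Payoff = 2230 − 2800 = -570.
Change = -570 − 0 = -570.

Payoff change: -570.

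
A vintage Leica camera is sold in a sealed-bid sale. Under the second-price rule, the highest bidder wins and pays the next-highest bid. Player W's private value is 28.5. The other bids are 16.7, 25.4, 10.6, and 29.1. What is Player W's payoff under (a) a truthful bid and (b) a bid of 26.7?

The highest competing bid is 29.1.
Bidding truthfully at 28.5: the top bid is 29.1 (a rival), so Player W loses. Payoff = 0.0.
Bidding 26.7: the top bid is 29.1 (a rival), so Player W loses. Payoff = 0.0.

Truthful: 0.0; alternative: 0.0.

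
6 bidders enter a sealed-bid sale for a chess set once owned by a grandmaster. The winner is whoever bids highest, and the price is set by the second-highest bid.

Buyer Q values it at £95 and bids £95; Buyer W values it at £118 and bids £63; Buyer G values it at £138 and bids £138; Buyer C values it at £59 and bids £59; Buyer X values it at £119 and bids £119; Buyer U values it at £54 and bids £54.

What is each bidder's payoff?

Bids in descending order: Buyer G £138, then Buyer X £119, then Buyer Q £95, then Buyer W £63, then Buyer C £59, then Buyer U £54.
Buyer G has the top bid and wins; the price is the second-highest bid, £119.
Buyer G's payoff = £138 − £119 = £19. All other bidders lose, so their payoff is 0.

Payoffs: Buyer Q £0, Buyer W £0, Buyer G £19, Buyer C £0, Buyer X £0, Buyer U £0.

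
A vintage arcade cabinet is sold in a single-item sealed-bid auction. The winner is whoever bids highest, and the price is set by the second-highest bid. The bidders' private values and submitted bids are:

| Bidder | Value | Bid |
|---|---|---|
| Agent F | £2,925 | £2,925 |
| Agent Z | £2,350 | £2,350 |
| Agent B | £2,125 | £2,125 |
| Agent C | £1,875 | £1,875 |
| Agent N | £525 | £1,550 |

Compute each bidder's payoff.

Payoffs: Agent F £575, Agent Z £0, Agent B £0, Agent C £0, Agent N £0.

Bids in descending order: Agent F £2,925; Agent Z £2,350; Agent B £2,125; Agent C £1,875; Agent N £1,550.
Agent F has the top bid and wins; the price is the second-highest bid, £2,350.
Agent F's payoff = £2,925 − £2,350 = £575. All other bidders lose, so their payoff is 0.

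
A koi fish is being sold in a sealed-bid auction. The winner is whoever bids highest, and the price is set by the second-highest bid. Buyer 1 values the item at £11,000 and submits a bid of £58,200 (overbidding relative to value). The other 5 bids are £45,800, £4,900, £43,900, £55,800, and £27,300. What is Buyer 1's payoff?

The bidder's payoff: -£44,800.

Highest competing bid: £55,800.
Buyer 1's bid £58,200 is the highest overall, so Buyer 1 wins and pays the second-highest bid, £55,800.
Payoff = value − price = £11,000 − £55,800 = -£44,800.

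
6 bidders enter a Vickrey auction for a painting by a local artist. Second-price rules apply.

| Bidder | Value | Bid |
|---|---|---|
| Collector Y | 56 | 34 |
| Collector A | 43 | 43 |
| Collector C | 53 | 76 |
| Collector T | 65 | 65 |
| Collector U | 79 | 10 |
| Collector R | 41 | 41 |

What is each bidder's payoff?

Ranking the bids: Collector C 76; Collector T 65; Collector A 43; Collector R 41; Collector Y 34; Collector U 10.
Collector C has the top bid and wins; the price is the second-highest bid, 65.
Collector C's payoff = 53 − 65 = -12. All other bidders lose, so their payoff is 0.

Payoffs: Collector Y 0, Collector A 0, Collector C -12, Collector T 0, Collector U 0, Collector R 0.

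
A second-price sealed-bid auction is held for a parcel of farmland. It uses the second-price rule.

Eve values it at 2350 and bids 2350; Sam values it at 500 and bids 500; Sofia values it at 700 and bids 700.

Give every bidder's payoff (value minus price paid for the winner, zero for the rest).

Bids in descending order: Eve 2350; Sofia 700; Sam 500.
Eve has the top bid and wins; the price is the second-highest bid, 700.
Eve's payoff = 2350 − 700 = 1650. All other bidders lose, so their payoff is 0.

Payoffs: Eve 1650, Sam 0, Sofia 0.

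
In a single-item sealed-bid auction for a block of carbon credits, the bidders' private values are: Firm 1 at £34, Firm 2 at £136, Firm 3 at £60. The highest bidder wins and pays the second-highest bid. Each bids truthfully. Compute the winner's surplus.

£76

Ranking the bids: Firm 2 £136, then Firm 3 £60, then Firm 1 £34.
Firm 2 wins with the top bid and pays the second-highest, £60.
Surplus = £136 − £60 = £76.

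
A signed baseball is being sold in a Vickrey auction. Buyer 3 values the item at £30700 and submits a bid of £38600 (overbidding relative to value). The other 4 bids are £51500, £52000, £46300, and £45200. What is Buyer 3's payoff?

Highest competing bid: £52000.
Buyer 3's bid £38600 is not the highest, so Buyer 3 loses, pays nothing, and earns zero payoff.

£0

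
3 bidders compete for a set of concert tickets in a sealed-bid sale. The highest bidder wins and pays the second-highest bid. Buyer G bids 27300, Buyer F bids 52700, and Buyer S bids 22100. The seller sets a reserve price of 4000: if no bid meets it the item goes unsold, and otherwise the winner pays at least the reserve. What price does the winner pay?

Bids in descending order: Buyer F 52700; Buyer G 27300; Buyer S 22100.
Buyer F has the highest bid, so Buyer F wins.
The second-highest bid is 27300, which exceeds the reserve, so that sets the price.

27300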